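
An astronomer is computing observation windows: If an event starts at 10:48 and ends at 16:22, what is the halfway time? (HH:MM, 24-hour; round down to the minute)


Start time: 10:48 = 648 minutes from midnight
End time: 16:22 = 982 minutes from midnight
Sum: 648 + 982 = 1630
Midpoint: 1630 / 2 = 815 minutes
Convert: 815 / 60 = 13 hours, 35 minutes
Result: 13:35

13:35


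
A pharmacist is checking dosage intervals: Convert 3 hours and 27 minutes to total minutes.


Hours: 3
Extra minutes: 27
Minutes per hour: 60
Hours to minutes: 3 x 60 = 180
Total: 180 + 27 = 207

207


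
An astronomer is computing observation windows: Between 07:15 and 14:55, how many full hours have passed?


Start: 07:15
End: 14:55
Hour difference: 14 - 7 = 7 hours
Minute difference: 55 - 15 = 40 minutes
Total minutes: 460
Complete hours: 460 / 60 = 7 (remainder 40)

7


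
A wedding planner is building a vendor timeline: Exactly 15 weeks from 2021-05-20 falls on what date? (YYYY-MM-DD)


Start: 2021-05-20
Weeks to add: 15
Convert to days: 15 x 7 = 105 days
Add 105 days to 2021-05-20
Result: 2021-09-02

2021-09-02


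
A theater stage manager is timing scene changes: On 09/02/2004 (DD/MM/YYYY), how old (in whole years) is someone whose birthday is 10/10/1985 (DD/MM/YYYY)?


Birth: 1985-10-10
Reference: 2004-02-09
Year difference: 2004 - 1985 = 19
Has birthday (10-10) occurred by 02-09? No
Birthday not yet reached this year -> subtract 1
Age in full years: 18

18


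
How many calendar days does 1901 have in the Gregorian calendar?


Year: 1901
Check leap year rules:
Divisible by 4? No
1901 is not a leap year
Days: 365

365


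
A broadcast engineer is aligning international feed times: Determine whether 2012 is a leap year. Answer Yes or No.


Year: 2012
Divisible by 4? 2012 / 4 = 503.0 -> Yes
Divisible by 100? 2012 / 100 = 20.12 -> No
Divisible by 4 but not 100, so it IS a leap year

Yes


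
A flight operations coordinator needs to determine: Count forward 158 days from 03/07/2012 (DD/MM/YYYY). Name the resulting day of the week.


Start: 2012-07-03 (Tuesday)
Step 1 - find target date: add 158 days
  2012-07-03 + 158 days = 2012-12-08
Step 2 - day of week:
  158 mod 7 = 4
  Tuesday + 4 days -> Saturday
Result: Saturday (2012-12-08)

Saturday


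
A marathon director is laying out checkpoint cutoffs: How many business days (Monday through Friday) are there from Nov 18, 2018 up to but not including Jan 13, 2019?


Start: 2018-11-18 (Sunday)
End (exclusive): 2019-01-13 (Sunday)
Total calendar days: 56
Full weeks: 56 // 7 = 8 -> 40 weekdays
Remaining 0 days starting on Sunday:
Total business days: 40 + 0 = 40

40


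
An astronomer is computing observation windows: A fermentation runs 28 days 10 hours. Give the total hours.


Days: 28
Extra hours: 10
Hours per day: 24
Days to hours: 28 x 24 = 672
Total: 672 + 10 = 682

682


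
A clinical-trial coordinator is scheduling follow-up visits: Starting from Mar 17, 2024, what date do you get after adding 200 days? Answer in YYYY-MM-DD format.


Start: 2024-03-17
Adding 200 days
Days remaining in March: 14
After March: 186 days still to add
April 2024: 30 days, 156 remaining
May 2024: 31 days, 125 remaining
June 2024: 30 days, 95 remaining
July 2024: 31 days, 64 remaining
Result: 2024-10-03

2024-10-03


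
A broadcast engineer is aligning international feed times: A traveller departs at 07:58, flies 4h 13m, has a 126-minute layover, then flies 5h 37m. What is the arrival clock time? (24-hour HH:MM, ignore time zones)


Depart: 07:58
Leg 1: +253 min -> 12:11
Layover: +126 min -> 14:17
Leg 2: +337 min -> 19:54
Total travel: 716 minutes = 11h 56m
Arrival: 19:54

19:54


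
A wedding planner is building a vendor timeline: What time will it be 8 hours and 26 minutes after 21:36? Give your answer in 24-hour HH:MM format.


Start time: 21:36
Adding: 8 hours 26 minutes
Minutes: 36 + 26 = 62
Minute overflow: 62 >= 60, so carry 1 hour, minutes = 2
Hours: 21 + 8 + 1 = 30
Hour wraparound: 30 mod 24 = 6
Result: 06:02

06:02


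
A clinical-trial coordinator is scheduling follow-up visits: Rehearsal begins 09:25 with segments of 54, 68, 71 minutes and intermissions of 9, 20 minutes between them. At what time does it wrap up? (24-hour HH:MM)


Start: 09:25 = 565 min from midnight
  after task 1 (54 min): 10:19
  after break (9 min): 10:28
  after task 2 (68 min): 11:36
  after break (20 min): 11:56
  after task 3 (71 min): 13:07
Total elapsed: 222 minutes
End time: 13:07

13:07


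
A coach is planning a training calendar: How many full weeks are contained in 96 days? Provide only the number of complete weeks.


Total days: 96
Days per week: 7
Division: 96 / 7 = 13 remainder 5
Complete weeks: 13
Remaining days: 5

13


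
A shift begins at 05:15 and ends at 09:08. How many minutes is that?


Start time: 05:15 = 315 minutes from midnight
End time: 09:08 = 548 minutes from midnight
Difference: 548 - 315 = 233 minutes
That is 3 hours and 53 minutes

233


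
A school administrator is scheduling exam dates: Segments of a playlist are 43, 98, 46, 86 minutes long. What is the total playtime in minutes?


Durations: 43, 98, 46, 86
Running sum: 43
+ 98 = 141
+ 46 = 187
+ 86 = 273
Total duration: 273 minutes
That is 4 hours and 33 minutes

273


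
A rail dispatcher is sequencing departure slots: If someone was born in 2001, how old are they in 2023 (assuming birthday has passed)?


Birth year: 2001
Current year: 2023
Age = current year - birth year
Age = 2023 - 2001 = 22

22


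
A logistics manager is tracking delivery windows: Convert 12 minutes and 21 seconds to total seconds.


Minutes: 12
Extra seconds: 21
Seconds per minute: 60
Minutes to seconds: 12 x 60 = 720
Total: 720 + 21 = 741

741


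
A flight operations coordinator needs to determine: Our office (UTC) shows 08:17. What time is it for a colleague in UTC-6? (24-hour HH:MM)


Local time: 08:17 at UTC (offset 0h)
Target zone: UTC-6 (offset -6h)
Difference: -6 - (0) = -6 hours
Calculation: 8 + (-6) = 2
Result: 02:17

02:17


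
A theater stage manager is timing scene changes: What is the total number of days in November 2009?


Month: November
Year: 2009
November is a 30-day month
Total: 30 days

30


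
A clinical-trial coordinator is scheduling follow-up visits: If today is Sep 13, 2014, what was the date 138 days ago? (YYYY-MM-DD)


Start: 2014-09-13
Subtracting 138 days
Days already passed in September: 13
After going back through September: 125 more days to subtract
August 2014: 31 days, 94 remaining
July 2014: 31 days, 63 remaining
June 2014: 30 days, 33 remaining
May 2014: 31 days, 2 remaining
Result: 2014-04-28

2014-04-28


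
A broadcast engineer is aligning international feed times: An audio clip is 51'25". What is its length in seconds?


Minutes: 51
Seconds: 25
Convert minutes to seconds: 51 x 60 = 3060
Add remaining seconds: 3060 + 25 = 3085

3085


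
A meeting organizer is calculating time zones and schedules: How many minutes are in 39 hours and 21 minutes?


Hours: 39
Minutes: 21
Convert hours to minutes: 39 x 60 = 2340
Add remaining minutes: 2340 + 21 = 2361

2361


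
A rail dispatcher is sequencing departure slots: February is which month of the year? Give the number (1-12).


Calendar month order:
1. January
2. February <--
3. March
February is month number 2

2


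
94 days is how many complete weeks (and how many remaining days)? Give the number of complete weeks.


Total days: 94
Days per week: 7
Division: 94 / 7 = 13 remainder 3
Complete weeks: 13
Remaining days: 3

13


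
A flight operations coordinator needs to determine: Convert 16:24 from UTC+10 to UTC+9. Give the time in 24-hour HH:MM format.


Local time: 16:24 at UTC+10 (offset 10h)
Target zone: UTC+9 (offset 9h)
Difference: 9 - (10) = -1 hours
Calculation: 16 + (-1) = 15
Result: 15:24

15:24


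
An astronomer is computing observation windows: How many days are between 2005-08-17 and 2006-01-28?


Start date: 2005-08-17
End date: 2006-01-28
Aug 2005: +15 days
Sep 2005: +30 days
Oct 2005: +31 days
... (3 more months)
Total: 164 days

164


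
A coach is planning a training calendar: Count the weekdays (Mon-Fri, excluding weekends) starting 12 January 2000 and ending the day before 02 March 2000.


Start: 2000-01-12 (Wednesday)
End (exclusive): 2000-03-02 (Thursday)
Total calendar days: 50
Full weeks: 50 // 7 = 7 -> 35 weekdays
Remaining 1 days starting on Wednesday:
  Wed(w) -> 1 weekdays
Total business days: 35 + 1 = 36

36


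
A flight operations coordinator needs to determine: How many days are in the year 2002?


Year: 2002
Check leap year rules:
Divisible by 4? No
2002 is not a leap year
Days: 365

365


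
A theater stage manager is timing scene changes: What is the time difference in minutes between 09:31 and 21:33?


Start time: 09:31 = 571 minutes from midnight
End time: 21:33 = 1293 minutes from midnight
Difference: 1293 - 571 = 722 minutes
That is 12 hours and 2 minutes

722


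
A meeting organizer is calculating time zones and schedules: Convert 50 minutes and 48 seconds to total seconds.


Minutes: 50
Extra seconds: 48
Seconds per minute: 60
Minutes to seconds: 50 x 60 = 3000
Total: 3000 + 48 = 3048

3048


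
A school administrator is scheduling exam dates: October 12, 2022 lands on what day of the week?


Date: 2022-10-12
January 1, 2022 is a Saturday
Day of year: 285
Offset from Jan 1: 284 days
284 mod 7 = 4
Result: Wednesday

Wednesday


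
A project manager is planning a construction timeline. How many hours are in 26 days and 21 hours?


Days: 26
Extra hours: 21
Hours per day: 24
Days to hours: 26 x 24 = 624
Total: 624 + 21 = 645

645


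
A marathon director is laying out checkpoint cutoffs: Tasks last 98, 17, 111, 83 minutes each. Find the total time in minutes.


Durations: 98, 17, 111, 83
Running sum: 98
+ 17 = 115
+ 111 = 226
+ 83 = 309
Total duration: 309 minutes
That is 5 hours and 9 minutes

309


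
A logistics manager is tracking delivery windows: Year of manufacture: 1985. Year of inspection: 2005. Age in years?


Birth year: 1985
Current year: 2005
Age = current year - birth year
Age = 2005 - 1985 = 20

20


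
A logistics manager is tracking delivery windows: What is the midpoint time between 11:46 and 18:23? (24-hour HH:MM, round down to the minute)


Start time: 11:46 = 706 minutes from midnight
End time: 18:23 = 1103 minutes from midnight
Sum: 706 + 1103 = 1809
Midpoint: 1809 / 2 = 904 minutes
Convert: 904 / 60 = 15 hours, 4 minutes
Result: 15:04

15:04


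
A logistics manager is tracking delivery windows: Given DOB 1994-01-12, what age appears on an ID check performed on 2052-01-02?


Birth: 1994-01-12
Reference: 2052-01-02
Year difference: 2052 - 1994 = 58
Has birthday (01-12) occurred by 01-02? No
Birthday not yet reached this year -> subtract 1
Age in full years: 57

57


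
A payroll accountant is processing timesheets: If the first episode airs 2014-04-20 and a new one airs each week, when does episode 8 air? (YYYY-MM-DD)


First occurrence: 2014-04-20 (occurrence 1)
Each occurrence is 7 days after the previous.
Occurrence 8 is 7 weeks after the first.
7 weeks = 49 days
2014-04-20 + 49 days = 2014-06-08

2014-06-08


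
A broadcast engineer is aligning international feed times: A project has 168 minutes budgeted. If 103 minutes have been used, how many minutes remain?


Total budget: 168 minutes
Time used: 103 minutes
Remaining: 168 - 103 = 65 minutes
Percent used: 61.3%
Percent remaining: 38.7%

65


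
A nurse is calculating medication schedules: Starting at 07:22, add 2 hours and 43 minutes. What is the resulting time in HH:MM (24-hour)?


Start time: 07:22
Adding: 2 hours 43 minutes
Minutes: 22 + 43 = 65
Minute overflow: 65 >= 60, so carry 1 hour, minutes = 5
Hours: 7 + 2 + 1 = 10
Result: 10:05

10:05


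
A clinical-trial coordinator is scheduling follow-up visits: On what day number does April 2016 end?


Month: April
Year: 2016
April is a 30-day month
Total: 30 days

30


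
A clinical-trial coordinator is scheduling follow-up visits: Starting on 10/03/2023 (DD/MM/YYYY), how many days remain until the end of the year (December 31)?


Start: March 10, 2023
End: December 31, 2023
Days left in March: 21
April: 30
May: 31
June: 30
July: 31
... plus remaining months
Sum of remaining months: 275
Total: 21 + 275 = 296

296


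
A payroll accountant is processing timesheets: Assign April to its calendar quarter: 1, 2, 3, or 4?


Month: April (month 4)
Q1: January-March (months 1-3)
Q2: April-June (months 4-6)
Q3: July-September (months 7-9)
Q4: October-December (months 10-12)
Month 4 falls in Q2

2


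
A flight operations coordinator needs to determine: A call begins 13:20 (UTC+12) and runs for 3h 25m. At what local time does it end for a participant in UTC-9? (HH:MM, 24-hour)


Start: 13:20 in UTC+12
Step 1 - add duration:
  minutes: 20 + 25 = 45
  hours: 13 + 3 + 0 = 16
  end in UTC+12: 16:45
Step 2 - convert UTC+12 -> UTC-9:
  offset difference: -9 - (12) = -21 hours
  16 + (-21) = -5 -> mod 24 = 19
Result: 19:45 in UTC-9

19:45


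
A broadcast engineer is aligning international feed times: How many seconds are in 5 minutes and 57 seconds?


Minutes: 5
Seconds: 57
Convert minutes to seconds: 5 x 60 = 300
Add remaining seconds: 300 + 57 = 357

357


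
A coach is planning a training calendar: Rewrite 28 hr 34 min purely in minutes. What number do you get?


Hours: 28
Extra minutes: 34
Minutes per hour: 60
Hours to minutes: 28 x 60 = 1680
Total: 1680 + 34 = 1714

1714


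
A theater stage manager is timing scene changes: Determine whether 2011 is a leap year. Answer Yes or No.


Year: 2011
Divisible by 4? 2011 / 4 = 502.75 -> No
Not divisible by 4, so NOT a leap year

No


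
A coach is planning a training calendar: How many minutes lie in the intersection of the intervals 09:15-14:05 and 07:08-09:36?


Interval A: [555, 845] minutes from midnight
Interval B: [428, 576] minutes from midnight
Overlap start = max(555, 428) = 555
Overlap end = min(845, 576) = 576
Overlap = 576 - 555 = 21 minutes

21


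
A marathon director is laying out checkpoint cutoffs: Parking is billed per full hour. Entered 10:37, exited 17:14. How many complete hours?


Start: 10:37
End: 17:14
Hour difference: 17 - 10 = 7 hours
Minute difference: 14 - 37 = -23 minutes
Total minutes: 397
Complete hours: 397 / 60 = 6 (remainder 37)

6


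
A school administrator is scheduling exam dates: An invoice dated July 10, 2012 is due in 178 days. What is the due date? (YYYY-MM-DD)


Start: 2012-07-10
Adding 178 days
Days remaining in July: 21
After July: 157 days still to add
August 2012: 31 days, 126 remaining
September 2012: 30 days, 96 remaining
October 2012: 31 days, 65 remaining
November 2012: 30 days, 35 remaining
Result: 2013-01-04

2013-01-04


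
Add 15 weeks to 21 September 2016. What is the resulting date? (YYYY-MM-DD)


Start: 2016-09-21
Weeks to add: 15
Convert to days: 15 x 7 = 105 days
Add 105 days to 2016-09-21
Result: 2017-01-04

2017-01-04


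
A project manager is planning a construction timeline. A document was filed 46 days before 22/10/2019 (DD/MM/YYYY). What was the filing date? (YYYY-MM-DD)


Start: 2019-10-22
Subtracting 46 days
Days already passed in October: 22
After going back through October: 24 more days to subtract
September 2019 has 30 days, need 24
Result: 2019-09-06

2019-09-06


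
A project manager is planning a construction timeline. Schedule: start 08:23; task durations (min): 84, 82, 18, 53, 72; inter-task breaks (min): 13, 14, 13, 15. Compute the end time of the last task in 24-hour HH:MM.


Start: 08:23 = 503 min from midnight
  after task 1 (84 min): 09:47
  after break (13 min): 10:00
  after task 2 (82 min): 11:22
  after break (14 min): 11:36
  after task 3 (18 min): 11:54
  after break (13 min): 12:07
  after task 4 (53 min): 13:00
  after break (15 min): 13:15
  after task 5 (72 min): 14:27
Total elapsed: 364 minutes
End time: 14:27

14:27


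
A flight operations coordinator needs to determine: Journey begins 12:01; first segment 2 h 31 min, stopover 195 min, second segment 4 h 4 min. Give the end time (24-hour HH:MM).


Depart: 12:01
Leg 1: +151 min -> 14:32
Layover: +195 min -> 17:47
Leg 2: +244 min -> 21:51
Total travel: 590 minutes = 9h 50m
Arrival: 21:51

21:51


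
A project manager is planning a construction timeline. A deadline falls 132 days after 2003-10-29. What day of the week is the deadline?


Start: 2003-10-29 (Wednesday)
Step 1 - find target date: add 132 days
  2003-10-29 + 132 days = 2004-03-09
Step 2 - day of week:
  132 mod 7 = 6
  Wednesday + 6 days -> Tuesday
Result: Tuesday (2004-03-09)

Tuesday


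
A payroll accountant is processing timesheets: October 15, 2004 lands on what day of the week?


Date: 2004-10-15
January 1, 2004 is a Thursday
Day of year: 289
Offset from Jan 1: 288 days
288 mod 7 = 1
Result: Friday

Friday


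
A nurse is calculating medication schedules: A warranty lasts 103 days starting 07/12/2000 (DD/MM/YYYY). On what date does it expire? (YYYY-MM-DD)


Start: 2000-12-07
Adding 103 days
Days remaining in December: 24
After December: 79 days still to add
January 2001: 31 days, 48 remaining
February 2001: 28 days, 20 remaining
March 2001 has 31 days, need 20
Result: 2001-03-20

2001-03-20


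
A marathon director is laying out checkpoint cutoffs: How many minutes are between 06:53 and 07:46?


Start time: 06:53 = 413 minutes from midnight
End time: 07:46 = 466 minutes from midnight
Difference: 466 - 413 = 53 minutes
That is 0 hours and 53 minutes

53


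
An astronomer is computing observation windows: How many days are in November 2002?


Month: November
Year: 2002
November is a 30-day month
Total: 30 days

30


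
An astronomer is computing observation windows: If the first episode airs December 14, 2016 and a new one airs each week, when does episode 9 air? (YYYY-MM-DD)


First occurrence: 2016-12-14 (occurrence 1)
Each occurrence is 7 days after the previous.
Occurrence 9 is 8 weeks after the first.
8 weeks = 56 days
2016-12-14 + 56 days = 2017-02-08

2017-02-08


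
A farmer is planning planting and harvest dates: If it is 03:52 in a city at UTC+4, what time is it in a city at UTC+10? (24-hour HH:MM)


Local time: 03:52 at UTC+4 (offset 4h)
Target zone: UTC+10 (offset 10h)
Difference: 10 - (4) = 6 hours
Calculation: 3 + (6) = 9
Result: 09:52

09:52


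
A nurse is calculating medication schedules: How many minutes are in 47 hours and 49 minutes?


Hours: 47
Extra minutes: 49
Minutes per hour: 60
Hours to minutes: 47 x 60 = 2820
Total: 2820 + 49 = 2869

2869


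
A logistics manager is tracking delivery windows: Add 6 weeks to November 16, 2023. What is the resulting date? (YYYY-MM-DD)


Start: 2023-11-16
Weeks to add: 6
Convert to days: 6 x 7 = 42 days
Add 42 days to 2023-11-16
Result: 2023-12-28

2023-12-28


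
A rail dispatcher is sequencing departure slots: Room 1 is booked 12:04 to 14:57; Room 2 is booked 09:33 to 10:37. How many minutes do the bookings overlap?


Interval A: [724, 897] minutes from midnight
Interval B: [573, 637] minutes from midnight
Overlap start = max(724, 573) = 724
Overlap end = min(897, 637) = 637
End <= start, so the intervals do not overlap: 0 minutes

0


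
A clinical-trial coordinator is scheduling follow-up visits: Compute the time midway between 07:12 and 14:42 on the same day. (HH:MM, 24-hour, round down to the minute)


Start time: 07:12 = 432 minutes from midnight
End time: 14:42 = 882 minutes from midnight
Sum: 432 + 882 = 1314
Midpoint: 1314 / 2 = 657 minutes
Convert: 657 / 60 = 10 hours, 57 minutes
Result: 10:57

10:57


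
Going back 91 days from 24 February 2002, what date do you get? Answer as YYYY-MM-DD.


Start: 2002-02-24
Subtracting 91 days
Days already passed in February: 24
After going back through February: 67 more days to subtract
January 2002: 31 days, 36 remaining
December 2001: 31 days, 5 remaining
November 2001 has 30 days, need 5
Result: 2001-11-25

2001-11-25


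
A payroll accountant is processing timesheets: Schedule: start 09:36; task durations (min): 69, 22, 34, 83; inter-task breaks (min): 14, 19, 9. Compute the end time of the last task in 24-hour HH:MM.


Start: 09:36 = 576 min from midnight
  after task 1 (69 min): 10:45
  after break (14 min): 10:59
  after task 2 (22 min): 11:21
  after break (19 min): 11:40
  after task 3 (34 min): 12:14
  after break (9 min): 12:23
  after task 4 (83 min): 13:46
Total elapsed: 250 minutes
End time: 13:46

13:46


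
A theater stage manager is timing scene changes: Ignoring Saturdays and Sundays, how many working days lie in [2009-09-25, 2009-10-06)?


Start: 2009-09-25 (Friday)
End (exclusive): 2009-10-06 (Tuesday)
Total calendar days: 11
Full weeks: 11 // 7 = 1 -> 5 weekdays
Remaining 4 days starting on Friday:
  Fri(w), Sat(-), Sun(-), Mon(w) -> 2 weekdays
Total business days: 5 + 2 = 7

7


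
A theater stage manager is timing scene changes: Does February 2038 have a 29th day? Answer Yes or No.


Year: 2038
Divisible by 4? 2038 / 4 = 509.5 -> No
Not divisible by 4, so NOT a leap year

No


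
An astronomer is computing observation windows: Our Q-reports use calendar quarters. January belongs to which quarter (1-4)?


Month: January (month 1)
Q1: January-March (months 1-3)
Q2: April-June (months 4-6)
Q3: July-September (months 7-9)
Q4: October-December (months 10-12)
Month 1 falls in Q1

1


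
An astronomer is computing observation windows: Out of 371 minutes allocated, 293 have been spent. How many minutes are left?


Total budget: 371 minutes
Time used: 293 minutes
Remaining: 371 - 293 = 78 minutes
Percent used: 79.0%
Percent remaining: 21.0%

78


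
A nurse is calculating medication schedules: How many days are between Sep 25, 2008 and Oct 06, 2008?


Start date: 2008-09-25
End date: 2008-10-06
Sep 2008: +6 days
Oct 2008: +5 days
Total: 11 days

11


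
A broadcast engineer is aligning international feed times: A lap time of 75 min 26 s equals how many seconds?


Minutes: 75
Seconds: 26
Convert minutes to seconds: 75 x 60 = 4500
Add remaining seconds: 4500 + 26 = 4526

4526


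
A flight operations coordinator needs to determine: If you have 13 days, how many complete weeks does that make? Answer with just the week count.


Total days: 13
Days per week: 7
Division: 13 / 7 = 1 remainder 6
Complete weeks: 1
Remaining days: 6

1


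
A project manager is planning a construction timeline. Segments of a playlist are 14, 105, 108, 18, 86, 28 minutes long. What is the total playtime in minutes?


Durations: 14, 105, 108, 18, 86, 28
Running sum: 14
+ 105 = 119
+ 108 = 227
+ 18 = 245
+ 86 = 331
+ 28 = 359
Total duration: 359 minutes
That is 5 hours and 59 minutes

359


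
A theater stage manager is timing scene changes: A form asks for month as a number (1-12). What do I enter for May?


Calendar month order:
4. April
5. May <--
6. June
May is month number 5

5


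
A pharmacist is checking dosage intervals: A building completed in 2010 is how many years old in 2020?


Birth year: 2010
Current year: 2020
Age = current year - birth year
Age = 2020 - 2010 = 10

10


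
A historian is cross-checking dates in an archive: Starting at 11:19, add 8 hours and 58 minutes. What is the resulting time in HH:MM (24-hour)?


Start time: 11:19
Adding: 8 hours 58 minutes
Minutes: 19 + 58 = 77
Minute overflow: 77 >= 60, so carry 1 hour, minutes = 17
Hours: 11 + 8 + 1 = 20
Result: 20:17

20:17


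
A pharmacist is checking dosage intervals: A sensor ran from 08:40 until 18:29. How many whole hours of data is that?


Start: 08:40
End: 18:29
Hour difference: 18 - 8 = 10 hours
Minute difference: 29 - 40 = -11 minutes
Total minutes: 589
Complete hours: 589 / 60 = 9 (remainder 49)

9


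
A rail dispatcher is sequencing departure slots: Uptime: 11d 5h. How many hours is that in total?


Days: 11
Extra hours: 5
Hours per day: 24
Days to hours: 11 x 24 = 264
Total: 264 + 5 = 269

269


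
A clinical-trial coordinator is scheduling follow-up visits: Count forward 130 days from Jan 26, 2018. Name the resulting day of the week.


Start: 2018-01-26 (Friday)
Step 1 - find target date: add 130 days
  2018-01-26 + 130 days = 2018-06-05
Step 2 - day of week:
  130 mod 7 = 4
  Friday + 4 days -> Tuesday
Result: Tuesday (2018-06-05)

Tuesday


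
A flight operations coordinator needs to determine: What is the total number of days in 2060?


Year: 2060
Check leap year rules:
Divisible by 4? Yes
Divisible by 100? No
2060 is a leap year
Days: 366

366


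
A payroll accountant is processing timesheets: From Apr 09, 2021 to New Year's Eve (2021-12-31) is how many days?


Start: April 09, 2021
End: December 31, 2021
Days left in April: 21
May: 31
June: 30
July: 31
August: 31
... plus remaining months
Sum of remaining months: 245
Total: 21 + 245 = 266

266


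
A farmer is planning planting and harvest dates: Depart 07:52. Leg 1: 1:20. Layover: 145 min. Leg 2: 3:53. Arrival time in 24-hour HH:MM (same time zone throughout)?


Depart: 07:52
Leg 1: +80 min -> 09:12
Layover: +145 min -> 11:37
Leg 2: +233 min -> 15:30
Total travel: 458 minutes = 7h 38m
Arrival: 15:30

15:30


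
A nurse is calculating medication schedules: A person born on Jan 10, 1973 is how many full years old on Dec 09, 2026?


Birth: 1973-01-10
Reference: 2026-12-09
Year difference: 2026 - 1973 = 53
Has birthday (01-10) occurred by 12-09? Yes
Age in full years: 53

53


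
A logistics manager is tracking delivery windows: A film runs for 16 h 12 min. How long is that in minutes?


Hours: 16
Minutes: 12
Convert hours to minutes: 16 x 60 = 960
Add remaining minutes: 960 + 12 = 972

972


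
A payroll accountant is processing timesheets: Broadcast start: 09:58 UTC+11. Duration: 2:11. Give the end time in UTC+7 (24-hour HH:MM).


Start: 09:58 in UTC+11
Step 1 - add duration:
  minutes: 58 + 11 = 69 (carry 1h)
  hours: 9 + 2 + 1 = 12
  end in UTC+11: 12:09
Step 2 - convert UTC+11 -> UTC+7:
  offset difference: 7 - (11) = -4 hours
  12 + (-4) = 8 -> mod 24 = 8
Result: 08:09 in UTC+7

08:09


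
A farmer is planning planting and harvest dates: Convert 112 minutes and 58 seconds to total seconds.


Minutes: 112
Extra seconds: 58
Seconds per minute: 60
Minutes to seconds: 112 x 60 = 6720
Total: 6720 + 58 = 6778

6778


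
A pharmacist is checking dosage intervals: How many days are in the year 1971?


Year: 1971
Check leap year rules:
Divisible by 4? No
1971 is not a leap year
Days: 365

365


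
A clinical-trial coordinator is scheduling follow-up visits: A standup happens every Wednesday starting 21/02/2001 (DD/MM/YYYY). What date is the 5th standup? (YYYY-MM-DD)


First occurrence: 2001-02-21 (occurrence 1)
Each occurrence is 7 days after the previous.
Occurrence 5 is 4 weeks after the first.
4 weeks = 28 days
2001-02-21 + 28 days = 2001-03-21

2001-03-21


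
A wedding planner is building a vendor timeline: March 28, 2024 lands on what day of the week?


Date: 2024-03-28
January 1, 2024 is a Monday
Day of year: 88
Offset from Jan 1: 87 days
87 mod 7 = 3
Result: Thursday

Thursday


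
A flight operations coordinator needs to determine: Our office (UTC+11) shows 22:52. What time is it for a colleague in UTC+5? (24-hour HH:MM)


Local time: 22:52 at UTC+11 (offset 11h)
Target zone: UTC+5 (offset 5h)
Difference: 5 - (11) = -6 hours
Calculation: 22 + (-6) = 16
Result: 16:52

16:52


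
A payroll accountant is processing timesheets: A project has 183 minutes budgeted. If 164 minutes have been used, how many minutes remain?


Total budget: 183 minutes
Time used: 164 minutes
Remaining: 183 - 164 = 19 minutes
Percent used: 89.6%
Percent remaining: 10.4%

19


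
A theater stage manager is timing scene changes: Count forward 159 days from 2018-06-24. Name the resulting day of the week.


Start: 2018-06-24 (Sunday)
Step 1 - find target date: add 159 days
  2018-06-24 + 159 days = 2018-11-30
Step 2 - day of week:
  159 mod 7 = 5
  Sunday + 5 days -> Friday
Result: Friday (2018-11-30)

Friday


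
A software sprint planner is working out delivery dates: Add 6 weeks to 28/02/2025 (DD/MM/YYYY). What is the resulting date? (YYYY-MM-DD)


Start: 2025-02-28
Weeks to add: 6
Convert to days: 6 x 7 = 42 days
Add 42 days to 2025-02-28
Result: 2025-04-11

2025-04-11


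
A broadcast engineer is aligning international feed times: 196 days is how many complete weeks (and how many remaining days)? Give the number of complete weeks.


Total days: 196
Days per week: 7
Division: 196 / 7 = 28 remainder 0
Complete weeks: 28
Remaining days: 0

28


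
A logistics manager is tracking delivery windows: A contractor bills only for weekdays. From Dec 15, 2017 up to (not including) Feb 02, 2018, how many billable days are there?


Start: 2017-12-15 (Friday)
End (exclusive): 2018-02-02 (Friday)
Total calendar days: 49
Full weeks: 49 // 7 = 7 -> 35 weekdays
Remaining 0 days starting on Friday:
Total business days: 35 + 0 = 35

35


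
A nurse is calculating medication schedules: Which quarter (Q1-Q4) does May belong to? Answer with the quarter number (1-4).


Month: May (month 5)
Q1: January-March (months 1-3)
Q2: April-June (months 4-6)
Q3: July-September (months 7-9)
Q4: October-December (months 10-12)
Month 5 falls in Q2

2


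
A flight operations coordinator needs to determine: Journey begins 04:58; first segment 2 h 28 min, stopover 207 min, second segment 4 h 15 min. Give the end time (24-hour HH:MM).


Depart: 04:58
Leg 1: +148 min -> 07:26
Layover: +207 min -> 10:53
Leg 2: +255 min -> 15:08
Total travel: 610 minutes = 10h 10m
Arrival: 15:08

15:08


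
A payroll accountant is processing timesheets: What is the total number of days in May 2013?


Month: May
Year: 2013
May is a 31-day month
Total: 31 days

31


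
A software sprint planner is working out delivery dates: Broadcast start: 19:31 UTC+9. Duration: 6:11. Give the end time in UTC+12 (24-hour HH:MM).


Start: 19:31 in UTC+9
Step 1 - add duration:
  minutes: 31 + 11 = 42
  hours: 19 + 6 + 0 = 25
  end in UTC+9: 01:42
Step 2 - convert UTC+9 -> UTC+12:
  offset difference: 12 - (9) = 3 hours
  1 + (3) = 4 -> mod 24 = 4
Result: 04:42 in UTC+12

04:42


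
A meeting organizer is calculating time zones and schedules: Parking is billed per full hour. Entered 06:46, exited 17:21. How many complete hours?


Start: 06:46
End: 17:21
Hour difference: 17 - 6 = 11 hours
Minute difference: 21 - 46 = -25 minutes
Total minutes: 635
Complete hours: 635 / 60 = 10 (remainder 35)

10


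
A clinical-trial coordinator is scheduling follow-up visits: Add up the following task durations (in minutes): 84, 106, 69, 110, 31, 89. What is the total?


Durations: 84, 106, 69, 110, 31, 89
Running sum: 84
+ 106 = 190
+ 69 = 259
+ 110 = 369
+ 31 = 400
+ 89 = 489
Total duration: 489 minutes
That is 8 hours and 9 minutes

489


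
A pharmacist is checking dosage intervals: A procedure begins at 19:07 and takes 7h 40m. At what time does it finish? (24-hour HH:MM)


Start time: 19:07
Adding: 7 hours 40 minutes
Minutes: 7 + 40 = 47
Hours: 19 + 7 + 0 = 26
Hour wraparound: 26 mod 24 = 2
Result: 02:47

02:47


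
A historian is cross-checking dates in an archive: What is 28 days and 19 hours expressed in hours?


Days: 28
Extra hours: 19
Hours per day: 24
Days to hours: 28 x 24 = 672
Total: 672 + 19 = 691

691


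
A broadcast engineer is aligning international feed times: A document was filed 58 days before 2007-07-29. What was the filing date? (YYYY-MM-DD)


Start: 2007-07-29
Subtracting 58 days
Days already passed in July: 29
After going back through July: 29 more days to subtract
June 2007 has 30 days, need 29
Result: 2007-06-01

2007-06-01


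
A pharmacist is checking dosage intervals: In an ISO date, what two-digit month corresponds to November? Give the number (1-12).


Calendar month order:
10. October
11. November <--
12. December
November is month number 11

11


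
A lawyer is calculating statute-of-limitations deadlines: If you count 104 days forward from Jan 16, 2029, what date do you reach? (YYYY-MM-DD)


Start: 2029-01-16
Adding 104 days
Days remaining in January: 15
After January: 89 days still to add
February 2029: 28 days, 61 remaining
March 2029: 31 days, 30 remaining
April 2029 has 30 days, need 30
Result: 2029-04-30

2029-04-30


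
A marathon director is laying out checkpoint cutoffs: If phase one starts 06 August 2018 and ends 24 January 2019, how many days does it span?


Start date: 2018-08-06
End date: 2019-01-24
Aug 2018: +26 days
Sep 2018: +30 days
Oct 2018: +31 days
... (3 more months)
Total: 171 days

171


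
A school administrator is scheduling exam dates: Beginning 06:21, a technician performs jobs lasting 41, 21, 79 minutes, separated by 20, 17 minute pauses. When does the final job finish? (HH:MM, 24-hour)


Start: 06:21 = 381 min from midnight
  after task 1 (41 min): 07:02
  after break (20 min): 07:22
  after task 2 (21 min): 07:43
  after break (17 min): 08:00
  after task 3 (79 min): 09:19
Total elapsed: 178 minutes
End time: 09:19

09:19


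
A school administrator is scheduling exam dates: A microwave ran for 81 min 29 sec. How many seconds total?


Minutes: 81
Extra seconds: 29
Seconds per minute: 60
Minutes to seconds: 81 x 60 = 4860
Total: 4860 + 29 = 4889

4889


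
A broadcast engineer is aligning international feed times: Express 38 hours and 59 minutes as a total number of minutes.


Hours: 38
Extra minutes: 59
Minutes per hour: 60
Hours to minutes: 38 x 60 = 2280
Total: 2280 + 59 = 2339

2339


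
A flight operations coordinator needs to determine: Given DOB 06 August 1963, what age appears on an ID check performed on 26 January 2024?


Birth: 1963-08-06
Reference: 2024-01-26
Year difference: 2024 - 1963 = 61
Has birthday (08-06) occurred by 01-26? No
Birthday not yet reached this year -> subtract 1
Age in full years: 60

60


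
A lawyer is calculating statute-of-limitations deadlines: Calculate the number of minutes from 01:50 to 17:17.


Start time: 01:50 = 110 minutes from midnight
End time: 17:17 = 1037 minutes from midnight
Difference: 1037 - 110 = 927 minutes
That is 15 hours and 27 minutes

927


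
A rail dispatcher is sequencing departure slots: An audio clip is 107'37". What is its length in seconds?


Minutes: 107
Seconds: 37
Convert minutes to seconds: 107 x 60 = 6420
Add remaining seconds: 6420 + 37 = 6457

6457


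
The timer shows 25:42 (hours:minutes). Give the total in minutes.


Hours: 25
Minutes: 42
Convert hours to minutes: 25 x 60 = 1500
Add remaining minutes: 1500 + 42 = 1542

1542


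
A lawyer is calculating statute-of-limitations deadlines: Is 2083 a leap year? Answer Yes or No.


Year: 2083
Divisible by 4? 2083 / 4 = 520.75 -> No
Not divisible by 4, so NOT a leap year

No


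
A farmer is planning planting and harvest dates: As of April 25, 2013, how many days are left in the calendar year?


Start: April 25, 2013
End: December 31, 2013
Days left in April: 5
May: 31
June: 30
July: 31
August: 31
... plus remaining months
Sum of remaining months: 245
Total: 5 + 245 = 250

250


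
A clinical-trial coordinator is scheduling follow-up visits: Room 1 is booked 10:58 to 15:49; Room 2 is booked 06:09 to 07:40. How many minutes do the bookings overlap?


Interval A: [658, 949] minutes from midnight
Interval B: [369, 460] minutes from midnight
Overlap start = max(658, 369) = 658
Overlap end = min(949, 460) = 460
End <= start, so the intervals do not overlap: 0 minutes

0


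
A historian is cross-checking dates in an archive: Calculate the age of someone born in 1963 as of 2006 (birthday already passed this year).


Birth year: 1963
Current year: 2006
Age = current year - birth year
Age = 2006 - 1963 = 43

43


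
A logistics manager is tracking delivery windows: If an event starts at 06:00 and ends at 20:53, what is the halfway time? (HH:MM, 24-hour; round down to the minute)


Start time: 06:00 = 360 minutes from midnight
End time: 20:53 = 1253 minutes from midnight
Sum: 360 + 1253 = 1613
Midpoint: 1613 / 2 = 806 minutes
Convert: 806 / 60 = 13 hours, 26 minutes
Result: 13:26

13:26


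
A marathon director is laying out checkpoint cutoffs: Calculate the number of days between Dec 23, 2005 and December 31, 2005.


Start: December 23, 2005
End: December 31, 2005
Days left in December: 8
Total: 8 days

8


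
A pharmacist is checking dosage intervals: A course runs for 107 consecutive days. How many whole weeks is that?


Total days: 107
Days per week: 7
Division: 107 / 7 = 15 remainder 2
Complete weeks: 15
Remaining days: 2

15


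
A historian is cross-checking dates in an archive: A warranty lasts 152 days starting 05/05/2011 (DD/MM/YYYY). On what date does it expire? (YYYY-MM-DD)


Start: 2011-05-05
Adding 152 days
Days remaining in May: 26
After May: 126 days still to add
June 2011: 30 days, 96 remaining
July 2011: 31 days, 65 remaining
August 2011: 31 days, 34 remaining
September 2011: 30 days, 4 remaining
Result: 2011-10-04

2011-10-04


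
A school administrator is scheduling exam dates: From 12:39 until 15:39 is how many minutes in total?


Start time: 12:39 = 759 minutes from midnight
End time: 15:39 = 939 minutes from midnight
Difference: 939 - 759 = 180 minutes
That is 3 hours and 0 minutes

180


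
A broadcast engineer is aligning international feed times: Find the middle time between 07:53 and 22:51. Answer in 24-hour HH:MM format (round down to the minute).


Start time: 07:53 = 473 minutes from midnight
End time: 22:51 = 1371 minutes from midnight
Sum: 473 + 1371 = 1844
Midpoint: 1844 / 2 = 922 minutes
Convert: 922 / 60 = 15 hours, 22 minutes
Result: 15:22

15:22


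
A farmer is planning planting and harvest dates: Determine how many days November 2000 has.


Month: November
Year: 2000
November is a 30-day month
Total: 30 days

30


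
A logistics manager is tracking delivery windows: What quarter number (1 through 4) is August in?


Month: August (month 8)
Q1: January-March (months 1-3)
Q2: April-June (months 4-6)
Q3: July-September (months 7-9)
Q4: October-December (months 10-12)
Month 8 falls in Q3

3


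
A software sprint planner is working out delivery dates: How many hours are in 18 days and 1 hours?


Days: 18
Extra hours: 1
Hours per day: 24
Days to hours: 18 x 24 = 432
Total: 432 + 1 = 433

433


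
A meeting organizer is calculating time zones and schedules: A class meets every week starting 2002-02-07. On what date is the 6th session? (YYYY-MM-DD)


First occurrence: 2002-02-07 (occurrence 1)
Each occurrence is 7 days after the previous.
Occurrence 6 is 5 weeks after the first.
5 weeks = 35 days
2002-02-07 + 35 days = 2002-03-14

2002-03-14


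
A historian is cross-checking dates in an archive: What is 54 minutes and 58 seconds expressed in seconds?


Minutes: 54
Extra seconds: 58
Seconds per minute: 60
Minutes to seconds: 54 x 60 = 3240
Total: 3240 + 58 = 3298

3298


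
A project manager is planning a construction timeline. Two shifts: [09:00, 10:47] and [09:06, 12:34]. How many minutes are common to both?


Interval A: [540, 647] minutes from midnight
Interval B: [546, 754] minutes from midnight
Overlap start = max(540, 546) = 546
Overlap end = min(647, 754) = 647
Overlap = 647 - 546 = 101 minutes

101


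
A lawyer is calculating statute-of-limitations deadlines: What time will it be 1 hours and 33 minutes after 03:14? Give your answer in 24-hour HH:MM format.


Start time: 03:14
Adding: 1 hours 33 minutes
Minutes: 14 + 33 = 47
Hours: 3 + 1 + 0 = 4
Result: 04:47

04:47


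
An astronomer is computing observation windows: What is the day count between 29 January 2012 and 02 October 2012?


Start date: 2012-01-29
End date: 2012-10-02
Jan 2012: +3 days
Feb 2012: +29 days
Mar 2012: +31 days
... (7 more months)
Total: 247 days

247
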